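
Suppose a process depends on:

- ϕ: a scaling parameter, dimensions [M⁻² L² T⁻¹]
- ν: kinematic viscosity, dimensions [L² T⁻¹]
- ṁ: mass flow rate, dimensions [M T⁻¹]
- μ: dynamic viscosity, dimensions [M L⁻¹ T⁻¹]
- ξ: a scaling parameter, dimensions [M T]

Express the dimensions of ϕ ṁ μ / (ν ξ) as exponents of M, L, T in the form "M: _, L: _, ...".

M: -1, L: -1, T: -3

Collect each base-dimension exponent across the product:
  M: (-2) − (0) + (1) + (1) − (1) = -1
  L: (2) − (2) + (0) + (-1) − (0) = -1
  T: (-1) − (-1) + (-1) + (-1) − (1) = -3
So the dimensions are [M⁻¹ L⁻¹ T⁻³].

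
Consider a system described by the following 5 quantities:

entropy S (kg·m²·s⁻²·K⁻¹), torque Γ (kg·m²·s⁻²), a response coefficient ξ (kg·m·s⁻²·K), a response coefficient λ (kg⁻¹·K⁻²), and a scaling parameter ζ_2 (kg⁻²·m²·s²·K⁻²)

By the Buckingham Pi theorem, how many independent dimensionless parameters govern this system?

There are 5 variables and 4 base dimensions (M, L, T, Θ).
The dimension matrix has rank 4.
Independent dimensionless groups: 5 − 4 = 1.

1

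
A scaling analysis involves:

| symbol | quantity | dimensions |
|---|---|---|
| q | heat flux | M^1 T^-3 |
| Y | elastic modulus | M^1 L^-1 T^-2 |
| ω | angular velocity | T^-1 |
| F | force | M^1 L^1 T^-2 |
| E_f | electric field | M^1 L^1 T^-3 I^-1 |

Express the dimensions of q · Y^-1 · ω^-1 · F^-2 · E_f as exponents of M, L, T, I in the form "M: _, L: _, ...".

M: -1, L: 0, T: 1, I: -1

Collect each base-dimension exponent across the product:
  M: (1) − (1) − (0) − 2·(1) + (1) = -1
  L: (0) − (-1) − (0) − 2·(1) + (1) = 0
  T: (-3) − (-2) − (-1) − 2·(-2) + (-3) = 1
  I: (0) − (0) − (0) − 2·(0) + (-1) = -1
So the dimensions are [M⁻¹ T I⁻¹].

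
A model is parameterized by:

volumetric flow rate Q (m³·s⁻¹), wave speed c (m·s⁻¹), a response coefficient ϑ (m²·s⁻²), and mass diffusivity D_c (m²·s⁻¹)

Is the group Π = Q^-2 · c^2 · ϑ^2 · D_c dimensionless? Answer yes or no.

Sum the exponent of each base dimension across the product:
  L: −2·[Q]_L + 2·[c]_L + 2·[ϑ]_L + [D_c]_L = −2·(3) + 2·(1) + 2·(2) + (2) = 2
  T: −2·[Q]_T + 2·[c]_T + 2·[ϑ]_T + [D_c]_T = −2·(-1) + 2·(-1) + 2·(-2) + (-1) = -5
Net dimensions [L² T⁻⁵] ≠ [1] — not dimensionless.

no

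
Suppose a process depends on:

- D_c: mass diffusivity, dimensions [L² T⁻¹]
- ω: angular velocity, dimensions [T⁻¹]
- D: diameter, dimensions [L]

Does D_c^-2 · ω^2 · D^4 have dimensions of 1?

yes

Sum the exponent of each base dimension across the product:
  M: −2·[D_c]_M + 2·[ω]_M + 4·[D]_M = −2·(0) + 2·(0) + 4·(0) = 0
  L: −2·[D_c]_L + 2·[ω]_L + 4·[D]_L = −2·(2) + 2·(0) + 4·(1) = 0
  T: −2·[D_c]_T + 2·[ω]_T + 4·[D]_T = −2·(-1) + 2·(-1) + 4·(0) = 0
  N: −2·[D_c]_N + 2·[ω]_N + 4·[D]_N = −2·(0) + 2·(0) + 4·(0) = 0
All base exponents vanish — dimensionless.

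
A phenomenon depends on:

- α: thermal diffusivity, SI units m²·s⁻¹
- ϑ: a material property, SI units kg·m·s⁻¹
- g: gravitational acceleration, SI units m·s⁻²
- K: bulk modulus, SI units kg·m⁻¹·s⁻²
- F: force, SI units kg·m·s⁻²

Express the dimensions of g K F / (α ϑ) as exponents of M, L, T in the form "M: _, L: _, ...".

Collect each base-dimension exponent across the product:
  M: −(0) − (1) + (0) + (1) + (1) = 1
  L: −(2) − (1) + (1) + (-1) + (1) = -2
  T: −(-1) − (-1) + (-2) + (-2) + (-2) = -4
So the dimensions are [M L⁻² T⁻⁴].

M: 1, L: -2, T: -4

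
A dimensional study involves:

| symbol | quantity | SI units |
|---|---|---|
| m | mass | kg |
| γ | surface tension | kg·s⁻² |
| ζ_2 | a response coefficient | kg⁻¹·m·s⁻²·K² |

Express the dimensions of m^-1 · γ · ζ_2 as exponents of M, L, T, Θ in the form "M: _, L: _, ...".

M: -1, L: 1, T: -4, Θ: 2

Collect each base-dimension exponent across the product:
  M: −(1) + (1) + (-1) = -1
  L: −(0) + (0) + (1) = 1
  T: −(0) + (-2) + (-2) = -4
  Θ: −(0) + (0) + (2) = 2
So the dimensions are [M⁻¹ L T⁻⁴ Θ²].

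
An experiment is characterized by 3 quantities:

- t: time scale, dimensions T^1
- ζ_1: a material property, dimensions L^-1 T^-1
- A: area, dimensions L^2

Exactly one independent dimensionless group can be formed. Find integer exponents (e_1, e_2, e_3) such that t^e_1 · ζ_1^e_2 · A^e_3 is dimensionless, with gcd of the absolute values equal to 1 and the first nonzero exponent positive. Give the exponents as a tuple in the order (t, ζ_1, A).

L: e_1·(0) + e_2·(-1) + e_3·(2) = 0
T: e_1·(1) + e_2·(-1) + e_3·(0) = 0
Solving this homogeneous linear system for the smallest-integer solution (first nonzero entry positive) gives (2, 2, 1).

(2, 2, 1)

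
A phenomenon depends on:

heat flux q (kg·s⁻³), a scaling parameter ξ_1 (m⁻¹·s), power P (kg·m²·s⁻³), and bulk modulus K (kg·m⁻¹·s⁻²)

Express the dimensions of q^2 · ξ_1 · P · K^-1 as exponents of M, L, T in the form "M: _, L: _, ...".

Collect each base-dimension exponent across the product:
  M: 2·(1) + (0) + (1) − (1) = 2
  L: 2·(0) + (-1) + (2) − (-1) = 2
  T: 2·(-3) + (1) + (-3) − (-2) = -6
So the dimensions are [M² L² T⁻⁶].

M: 2, L: 2, T: -6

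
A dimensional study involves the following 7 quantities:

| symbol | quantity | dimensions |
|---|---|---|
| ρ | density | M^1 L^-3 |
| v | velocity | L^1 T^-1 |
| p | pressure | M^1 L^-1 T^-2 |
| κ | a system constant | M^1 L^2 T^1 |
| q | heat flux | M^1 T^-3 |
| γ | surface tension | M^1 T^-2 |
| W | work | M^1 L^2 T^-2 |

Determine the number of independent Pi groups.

4

There are 7 variables and 3 base dimensions (M, L, T).
The dimension matrix has rank 3.
Independent dimensionless groups: 7 − 3 = 4.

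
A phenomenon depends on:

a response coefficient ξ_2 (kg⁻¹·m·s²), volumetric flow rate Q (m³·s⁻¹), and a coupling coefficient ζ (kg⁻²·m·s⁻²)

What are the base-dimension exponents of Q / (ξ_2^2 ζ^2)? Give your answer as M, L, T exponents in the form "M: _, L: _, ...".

M: 6, L: -1, T: -1

Collect each base-dimension exponent across the product:
  M: −2·(-1) + (0) − 2·(-2) = 6
  L: −2·(1) + (3) − 2·(1) = -1
  T: −2·(2) + (-1) − 2·(-2) = -1
So the dimensions are [M⁶ L⁻¹ T⁻¹].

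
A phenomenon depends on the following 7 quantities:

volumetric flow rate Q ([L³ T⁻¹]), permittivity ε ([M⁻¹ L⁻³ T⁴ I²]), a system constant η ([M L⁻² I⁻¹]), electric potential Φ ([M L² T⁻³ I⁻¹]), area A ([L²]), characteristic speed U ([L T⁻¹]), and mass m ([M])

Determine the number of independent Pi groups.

3

There are 7 variables and 4 base dimensions (M, L, T, I).
The dimension matrix has rank 4.
Independent dimensionless groups: 7 − 4 = 3.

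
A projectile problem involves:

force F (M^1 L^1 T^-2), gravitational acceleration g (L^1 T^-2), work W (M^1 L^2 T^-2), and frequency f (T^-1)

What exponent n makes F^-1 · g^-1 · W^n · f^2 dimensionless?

Balance the M exponent: (1)·n from W, plus −(1) − (0) + 2·(0) = -1 from the rest, must sum to zero.
n − 1 = 0, so n = 1.

1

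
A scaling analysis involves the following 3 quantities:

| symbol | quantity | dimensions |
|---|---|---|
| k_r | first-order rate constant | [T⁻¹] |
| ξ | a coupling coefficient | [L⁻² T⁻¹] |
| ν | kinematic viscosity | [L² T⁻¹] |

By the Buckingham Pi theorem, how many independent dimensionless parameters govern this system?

1

There are 3 variables and 2 base dimensions (L, T).
The dimension matrix has rank 2.
Independent dimensionless groups: 3 − 2 = 1.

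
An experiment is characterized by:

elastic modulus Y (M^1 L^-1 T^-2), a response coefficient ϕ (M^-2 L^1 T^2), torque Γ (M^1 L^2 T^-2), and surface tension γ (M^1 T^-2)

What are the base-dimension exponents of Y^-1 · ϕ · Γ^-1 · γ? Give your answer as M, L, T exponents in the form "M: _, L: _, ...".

M: -3, L: 0, T: 4

Collect each base-dimension exponent across the product:
  M: −(1) + (-2) − (1) + (1) = -3
  L: −(-1) + (1) − (2) + (0) = 0
  T: −(-2) + (2) − (-2) + (-2) = 4
So the dimensions are [M⁻³ T⁴].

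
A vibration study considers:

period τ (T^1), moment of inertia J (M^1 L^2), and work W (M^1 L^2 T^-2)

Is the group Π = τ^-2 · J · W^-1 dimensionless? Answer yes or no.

yes

Sum the exponent of each base dimension across the product:
  M: −2·[τ]_M + [J]_M − [W]_M = −2·(0) + (1) − (1) = 0
  L: −2·[τ]_L + [J]_L − [W]_L = −2·(0) + (2) − (2) = 0
  T: −2·[τ]_T + [J]_T − [W]_T = −2·(1) + (0) − (-2) = 0
All base exponents vanish — dimensionless.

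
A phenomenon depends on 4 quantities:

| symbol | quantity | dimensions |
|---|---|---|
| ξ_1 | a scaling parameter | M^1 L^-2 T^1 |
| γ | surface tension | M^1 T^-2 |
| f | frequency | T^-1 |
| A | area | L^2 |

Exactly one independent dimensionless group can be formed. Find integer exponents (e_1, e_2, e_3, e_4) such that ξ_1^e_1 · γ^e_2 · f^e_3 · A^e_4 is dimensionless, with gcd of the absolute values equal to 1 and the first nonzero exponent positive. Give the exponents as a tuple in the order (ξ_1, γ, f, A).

M: e_1·(1) + e_2·(1) + e_3·(0) + e_4·(0) = 0
L: e_1·(-2) + e_2·(0) + e_3·(0) + e_4·(2) = 0
T: e_1·(1) + e_2·(-2) + e_3·(-1) + e_4·(0) = 0
Solving this homogeneous linear system for the smallest-integer solution (first nonzero entry positive) gives (1, -1, 3, 1).

(1, -1, 3, 1)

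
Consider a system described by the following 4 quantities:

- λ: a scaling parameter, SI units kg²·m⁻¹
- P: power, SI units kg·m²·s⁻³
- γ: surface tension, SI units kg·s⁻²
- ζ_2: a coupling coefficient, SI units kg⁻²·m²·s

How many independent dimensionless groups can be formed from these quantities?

There are 4 variables and 3 base dimensions (M, L, T).
The dimension matrix has rank 3.
Independent dimensionless groups: 4 − 3 = 1.

1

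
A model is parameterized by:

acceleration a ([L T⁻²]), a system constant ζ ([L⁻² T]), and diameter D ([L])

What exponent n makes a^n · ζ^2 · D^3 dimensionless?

1

Balance the L exponent: (1)·n from a, plus 2·(-2) + 3·(1) = -1 from the rest, must sum to zero.
n − 1 = 0, so n = 1.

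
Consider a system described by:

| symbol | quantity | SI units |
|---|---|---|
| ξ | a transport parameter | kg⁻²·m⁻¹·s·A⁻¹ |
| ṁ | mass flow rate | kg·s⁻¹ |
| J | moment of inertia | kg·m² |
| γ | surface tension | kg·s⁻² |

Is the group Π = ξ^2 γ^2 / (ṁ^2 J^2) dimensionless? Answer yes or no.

no

Sum the exponent of each base dimension across the product:
  M: 2·[ξ]_M − 2·[ṁ]_M − 2·[J]_M + 2·[γ]_M = 2·(-2) − 2·(1) − 2·(1) + 2·(1) = -6
  L: 2·[ξ]_L − 2·[ṁ]_L − 2·[J]_L + 2·[γ]_L = 2·(-1) − 2·(0) − 2·(2) + 2·(0) = -6
  T: 2·[ξ]_T − 2·[ṁ]_T − 2·[J]_T + 2·[γ]_T = 2·(1) − 2·(-1) − 2·(0) + 2·(-2) = 0
  I: 2·[ξ]_I − 2·[ṁ]_I − 2·[J]_I + 2·[γ]_I = 2·(-1) − 2·(0) − 2·(0) + 2·(0) = -2
Net dimensions [M⁻⁶ L⁻⁶ I⁻²] ≠ [1] — not dimensionless.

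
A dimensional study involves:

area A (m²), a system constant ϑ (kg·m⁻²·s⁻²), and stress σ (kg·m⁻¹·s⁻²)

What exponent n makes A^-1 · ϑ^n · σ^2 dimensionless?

-2

Balance the M exponent: (1)·n from ϑ, plus −(0) + 2·(1) = 2 from the rest, must sum to zero.
n + 2 = 0, so n = -2.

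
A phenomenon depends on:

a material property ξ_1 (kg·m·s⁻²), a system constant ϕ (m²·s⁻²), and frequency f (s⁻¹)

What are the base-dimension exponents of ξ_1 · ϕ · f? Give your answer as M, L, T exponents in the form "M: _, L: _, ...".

M: 1, L: 3, T: -5

Collect each base-dimension exponent across the product:
  M: (1) + (0) + (0) = 1
  L: (1) + (2) + (0) = 3
  T: (-2) + (-2) + (-1) = -5
So the dimensions are [M L³ T⁻⁵].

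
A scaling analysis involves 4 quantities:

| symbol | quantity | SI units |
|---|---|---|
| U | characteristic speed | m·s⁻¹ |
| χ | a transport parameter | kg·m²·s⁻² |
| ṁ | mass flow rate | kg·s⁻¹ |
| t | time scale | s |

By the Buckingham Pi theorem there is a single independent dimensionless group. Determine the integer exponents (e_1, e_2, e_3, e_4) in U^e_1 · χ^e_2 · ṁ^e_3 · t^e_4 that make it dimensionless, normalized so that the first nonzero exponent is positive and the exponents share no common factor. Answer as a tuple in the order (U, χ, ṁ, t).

M: e_1·(0) + e_2·(1) + e_3·(1) + e_4·(0) = 0
L: e_1·(1) + e_2·(2) + e_3·(0) + e_4·(0) = 0
T: e_1·(-1) + e_2·(-2) + e_3·(-1) + e_4·(1) = 0
Solving this homogeneous linear system for the smallest-integer solution (first nonzero entry positive) gives (2, -1, 1, 1).

(2, -1, 1, 1)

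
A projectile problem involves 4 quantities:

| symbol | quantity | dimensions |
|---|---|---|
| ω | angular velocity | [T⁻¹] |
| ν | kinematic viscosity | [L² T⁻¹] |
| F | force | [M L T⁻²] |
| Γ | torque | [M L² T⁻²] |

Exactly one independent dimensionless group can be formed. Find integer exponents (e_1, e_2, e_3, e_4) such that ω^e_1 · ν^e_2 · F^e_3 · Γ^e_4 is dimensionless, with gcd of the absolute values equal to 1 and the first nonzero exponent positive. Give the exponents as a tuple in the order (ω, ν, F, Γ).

M: e_1·(0) + e_2·(0) + e_3·(1) + e_4·(1) = 0
L: e_1·(0) + e_2·(2) + e_3·(1) + e_4·(2) = 0
T: e_1·(-1) + e_2·(-1) + e_3·(-2) + e_4·(-2) = 0
Solving this homogeneous linear system for the smallest-integer solution (first nonzero entry positive) gives (1, -1, -2, 2).

(1, -1, -2, 2)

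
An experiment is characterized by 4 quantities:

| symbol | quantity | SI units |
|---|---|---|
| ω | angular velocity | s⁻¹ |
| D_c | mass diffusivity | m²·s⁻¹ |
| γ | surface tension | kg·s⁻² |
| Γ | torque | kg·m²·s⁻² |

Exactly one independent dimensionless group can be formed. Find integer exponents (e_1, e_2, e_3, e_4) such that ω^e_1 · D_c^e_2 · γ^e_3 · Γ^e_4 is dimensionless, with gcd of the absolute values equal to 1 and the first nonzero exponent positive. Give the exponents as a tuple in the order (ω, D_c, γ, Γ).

(1, -1, -1, 1)

M: e_1·(0) + e_2·(0) + e_3·(1) + e_4·(1) = 0
L: e_1·(0) + e_2·(2) + e_3·(0) + e_4·(2) = 0
T: e_1·(-1) + e_2·(-1) + e_3·(-2) + e_4·(-2) = 0
Solving this homogeneous linear system for the smallest-integer solution (first nonzero entry positive) gives (1, -1, -1, 1).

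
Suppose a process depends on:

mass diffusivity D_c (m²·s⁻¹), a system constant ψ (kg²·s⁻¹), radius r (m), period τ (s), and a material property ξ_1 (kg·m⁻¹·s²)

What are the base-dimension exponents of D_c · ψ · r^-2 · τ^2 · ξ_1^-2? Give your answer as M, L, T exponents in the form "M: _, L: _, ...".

Collect each base-dimension exponent across the product:
  M: (0) + (2) − 2·(0) + 2·(0) − 2·(1) = 0
  L: (2) + (0) − 2·(1) + 2·(0) − 2·(-1) = 2
  T: (-1) + (-1) − 2·(0) + 2·(1) − 2·(2) = -4
So the dimensions are [L² T⁻⁴].

M: 0, L: 2, T: -4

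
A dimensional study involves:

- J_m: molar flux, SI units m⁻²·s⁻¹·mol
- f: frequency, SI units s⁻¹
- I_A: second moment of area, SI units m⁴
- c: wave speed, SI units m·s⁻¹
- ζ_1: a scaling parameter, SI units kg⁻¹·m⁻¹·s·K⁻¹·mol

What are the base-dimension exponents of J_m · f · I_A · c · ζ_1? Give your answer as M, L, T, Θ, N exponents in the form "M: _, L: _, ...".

M: -1, L: 2, T: -2, Θ: -1, N: 2

Collect each base-dimension exponent across the product:
  M: (0) + (0) + (0) + (0) + (-1) = -1
  L: (-2) + (0) + (4) + (1) + (-1) = 2
  T: (-1) + (-1) + (0) + (-1) + (1) = -2
  Θ: (0) + (0) + (0) + (0) + (-1) = -1
  N: (1) + (0) + (0) + (0) + (1) = 2
So the dimensions are [M⁻¹ L² T⁻² Θ⁻¹ N²].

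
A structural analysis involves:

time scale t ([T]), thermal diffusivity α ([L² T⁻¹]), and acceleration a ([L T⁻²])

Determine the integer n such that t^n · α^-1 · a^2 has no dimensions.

Balance the T exponent: (1)·n from t, plus −(-1) + 2·(-2) = -3 from the rest, must sum to zero.
n − 3 = 0, so n = 3.

3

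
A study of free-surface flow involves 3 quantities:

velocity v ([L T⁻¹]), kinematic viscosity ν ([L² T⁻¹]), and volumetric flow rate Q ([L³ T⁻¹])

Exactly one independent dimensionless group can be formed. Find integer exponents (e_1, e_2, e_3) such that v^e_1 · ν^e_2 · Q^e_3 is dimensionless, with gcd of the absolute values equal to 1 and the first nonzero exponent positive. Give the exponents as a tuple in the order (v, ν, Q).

(1, -2, 1)

L: e_1·(1) + e_2·(2) + e_3·(3) = 0
T: e_1·(-1) + e_2·(-1) + e_3·(-1) = 0
Solving this homogeneous linear system for the smallest-integer solution (first nonzero entry positive) gives (1, -2, 1).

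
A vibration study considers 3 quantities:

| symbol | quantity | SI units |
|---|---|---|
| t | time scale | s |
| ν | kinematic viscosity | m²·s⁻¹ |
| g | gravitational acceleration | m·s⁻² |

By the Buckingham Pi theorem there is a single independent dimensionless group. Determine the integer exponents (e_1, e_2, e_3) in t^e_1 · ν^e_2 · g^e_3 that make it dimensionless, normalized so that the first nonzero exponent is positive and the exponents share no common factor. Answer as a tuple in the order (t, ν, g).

(3, -1, 2)

L: e_1·(0) + e_2·(2) + e_3·(1) = 0
T: e_1·(1) + e_2·(-1) + e_3·(-2) = 0
Solving this homogeneous linear system for the smallest-integer solution (first nonzero entry positive) gives (3, -1, 2).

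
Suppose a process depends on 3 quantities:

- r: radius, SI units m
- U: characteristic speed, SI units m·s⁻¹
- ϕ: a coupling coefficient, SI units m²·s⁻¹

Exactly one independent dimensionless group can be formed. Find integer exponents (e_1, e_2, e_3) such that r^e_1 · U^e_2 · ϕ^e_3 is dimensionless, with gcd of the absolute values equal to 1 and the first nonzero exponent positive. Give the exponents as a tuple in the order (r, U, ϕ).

(1, 1, -1)

L: e_1·(1) + e_2·(1) + e_3·(2) = 0
T: e_1·(0) + e_2·(-1) + e_3·(-1) = 0
Solving this homogeneous linear system for the smallest-integer solution (first nonzero entry positive) gives (1, 1, -1).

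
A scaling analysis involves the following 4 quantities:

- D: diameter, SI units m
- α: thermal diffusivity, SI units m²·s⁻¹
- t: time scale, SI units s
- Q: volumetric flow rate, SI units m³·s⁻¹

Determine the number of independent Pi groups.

There are 4 variables and 2 base dimensions (L, T).
The dimension matrix has rank 2.
Independent dimensionless groups: 4 − 2 = 2.

2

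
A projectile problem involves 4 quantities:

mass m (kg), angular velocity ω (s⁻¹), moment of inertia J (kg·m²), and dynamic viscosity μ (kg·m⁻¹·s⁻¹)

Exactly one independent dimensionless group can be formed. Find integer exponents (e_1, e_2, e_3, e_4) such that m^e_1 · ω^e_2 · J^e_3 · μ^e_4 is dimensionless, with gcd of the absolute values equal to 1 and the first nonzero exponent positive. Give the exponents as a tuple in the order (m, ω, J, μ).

M: e_1·(1) + e_2·(0) + e_3·(1) + e_4·(1) = 0
L: e_1·(0) + e_2·(0) + e_3·(2) + e_4·(-1) = 0
T: e_1·(0) + e_2·(-1) + e_3·(0) + e_4·(-1) = 0
Solving this homogeneous linear system for the smallest-integer solution (first nonzero entry positive) gives (3, 2, -1, -2).

(3, 2, -1, -2)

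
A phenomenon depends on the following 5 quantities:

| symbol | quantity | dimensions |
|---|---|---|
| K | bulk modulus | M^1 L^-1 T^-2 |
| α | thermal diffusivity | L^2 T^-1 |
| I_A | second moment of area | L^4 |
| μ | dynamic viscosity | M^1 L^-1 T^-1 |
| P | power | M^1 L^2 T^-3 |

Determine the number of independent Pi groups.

2

There are 5 variables and 3 base dimensions (M, L, T).
The dimension matrix has rank 3.
Independent dimensionless groups: 5 − 3 = 2.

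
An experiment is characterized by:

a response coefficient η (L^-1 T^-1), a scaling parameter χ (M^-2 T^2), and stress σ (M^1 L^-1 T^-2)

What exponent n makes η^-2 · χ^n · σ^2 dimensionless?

1

Balance the M exponent: (-2)·n from χ, plus −2·(0) + 2·(1) = 2 from the rest, must sum to zero.
-2n + 2 = 0, so n = 1.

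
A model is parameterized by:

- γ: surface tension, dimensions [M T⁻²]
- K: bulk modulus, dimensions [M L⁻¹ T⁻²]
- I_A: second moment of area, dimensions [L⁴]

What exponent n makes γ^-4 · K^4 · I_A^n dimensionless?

1

Balance the L exponent: (4)·n from I_A, plus −4·(0) + 4·(-1) = -4 from the rest, must sum to zero.
4n − 4 = 0, so n = 1.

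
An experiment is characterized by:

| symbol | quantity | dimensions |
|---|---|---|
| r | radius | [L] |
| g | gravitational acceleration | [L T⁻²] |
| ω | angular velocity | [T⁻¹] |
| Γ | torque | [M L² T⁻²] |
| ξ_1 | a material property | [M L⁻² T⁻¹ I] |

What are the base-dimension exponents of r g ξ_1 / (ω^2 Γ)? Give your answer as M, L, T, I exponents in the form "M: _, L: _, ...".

Collect each base-dimension exponent across the product:
  M: (0) + (0) − 2·(0) − (1) + (1) = 0
  L: (1) + (1) − 2·(0) − (2) + (-2) = -2
  T: (0) + (-2) − 2·(-1) − (-2) + (-1) = 1
  I: (0) + (0) − 2·(0) − (0) + (1) = 1
So the dimensions are [L⁻² T I].

M: 0, L: -2, T: 1, I: 1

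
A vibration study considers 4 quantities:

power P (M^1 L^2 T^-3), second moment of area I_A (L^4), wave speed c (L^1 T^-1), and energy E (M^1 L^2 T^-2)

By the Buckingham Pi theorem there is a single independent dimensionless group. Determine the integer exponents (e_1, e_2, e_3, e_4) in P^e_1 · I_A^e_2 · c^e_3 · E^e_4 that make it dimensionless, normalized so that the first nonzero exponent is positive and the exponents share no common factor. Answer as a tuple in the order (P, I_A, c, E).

M: e_1·(1) + e_2·(0) + e_3·(0) + e_4·(1) = 0
L: e_1·(2) + e_2·(4) + e_3·(1) + e_4·(2) = 0
T: e_1·(-3) + e_2·(0) + e_3·(-1) + e_4·(-2) = 0
Solving this homogeneous linear system for the smallest-integer solution (first nonzero entry positive) gives (4, 1, -4, -4).

(4, 1, -4, -4)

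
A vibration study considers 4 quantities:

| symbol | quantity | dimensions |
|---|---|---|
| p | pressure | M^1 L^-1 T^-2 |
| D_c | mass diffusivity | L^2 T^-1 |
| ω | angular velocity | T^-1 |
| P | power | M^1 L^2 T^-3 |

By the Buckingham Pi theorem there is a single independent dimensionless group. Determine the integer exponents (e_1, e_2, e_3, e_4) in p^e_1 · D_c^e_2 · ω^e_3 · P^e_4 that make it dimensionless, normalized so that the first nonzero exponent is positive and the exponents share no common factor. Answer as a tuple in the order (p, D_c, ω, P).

M: e_1·(1) + e_2·(0) + e_3·(0) + e_4·(1) = 0
L: e_1·(-1) + e_2·(2) + e_3·(0) + e_4·(2) = 0
T: e_1·(-2) + e_2·(-1) + e_3·(-1) + e_4·(-3) = 0
Solving this homogeneous linear system for the smallest-integer solution (first nonzero entry positive) gives (2, 3, -1, -2).

(2, 3, -1, -2)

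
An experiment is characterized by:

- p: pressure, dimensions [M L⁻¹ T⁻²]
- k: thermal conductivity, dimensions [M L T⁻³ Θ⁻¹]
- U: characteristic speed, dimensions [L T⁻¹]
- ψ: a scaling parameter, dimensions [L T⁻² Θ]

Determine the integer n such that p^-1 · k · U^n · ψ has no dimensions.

-3

Balance the L exponent: (1)·n from U, plus −(-1) + (1) + (1) = 3 from the rest, must sum to zero.
n + 3 = 0, so n = -3.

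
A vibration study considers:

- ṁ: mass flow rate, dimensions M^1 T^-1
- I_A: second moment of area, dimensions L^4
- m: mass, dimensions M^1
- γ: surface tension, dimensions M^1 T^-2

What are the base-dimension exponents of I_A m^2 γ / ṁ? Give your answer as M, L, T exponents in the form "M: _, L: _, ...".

M: 2, L: 4, T: -1

Collect each base-dimension exponent across the product:
  M: −(1) + (0) + 2·(1) + (1) = 2
  L: −(0) + (4) + 2·(0) + (0) = 4
  T: −(-1) + (0) + 2·(0) + (-2) = -1
So the dimensions are [M² L⁴ T⁻¹].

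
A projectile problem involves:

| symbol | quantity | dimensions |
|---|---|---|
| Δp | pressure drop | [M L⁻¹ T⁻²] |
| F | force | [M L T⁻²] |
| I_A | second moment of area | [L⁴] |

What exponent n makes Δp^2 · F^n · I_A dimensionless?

Balance the M exponent: (1)·n from F, plus 2·(1) + (0) = 2 from the rest, must sum to zero.
n + 2 = 0, so n = -2.

-2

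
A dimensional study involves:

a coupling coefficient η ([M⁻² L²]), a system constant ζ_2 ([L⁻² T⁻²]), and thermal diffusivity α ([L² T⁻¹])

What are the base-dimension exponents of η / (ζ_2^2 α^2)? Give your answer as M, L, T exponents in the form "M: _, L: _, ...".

Collect each base-dimension exponent across the product:
  M: (-2) − 2·(0) − 2·(0) = -2
  L: (2) − 2·(-2) − 2·(2) = 2
  T: (0) − 2·(-2) − 2·(-1) = 6
So the dimensions are [M⁻² L² T⁶].

M: -2, L: 2, T: 6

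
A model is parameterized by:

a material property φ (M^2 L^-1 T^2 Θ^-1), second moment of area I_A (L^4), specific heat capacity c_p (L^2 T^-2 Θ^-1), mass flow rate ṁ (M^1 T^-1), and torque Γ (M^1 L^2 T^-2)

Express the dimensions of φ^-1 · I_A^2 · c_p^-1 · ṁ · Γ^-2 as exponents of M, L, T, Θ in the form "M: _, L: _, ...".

Collect each base-dimension exponent across the product:
  M: −(2) + 2·(0) − (0) + (1) − 2·(1) = -3
  L: −(-1) + 2·(4) − (2) + (0) − 2·(2) = 3
  T: −(2) + 2·(0) − (-2) + (-1) − 2·(-2) = 3
  Θ: −(-1) + 2·(0) − (-1) + (0) − 2·(0) = 2
So the dimensions are [M⁻³ L³ T³ Θ²].

M: -3, L: 3, T: 3, Θ: 2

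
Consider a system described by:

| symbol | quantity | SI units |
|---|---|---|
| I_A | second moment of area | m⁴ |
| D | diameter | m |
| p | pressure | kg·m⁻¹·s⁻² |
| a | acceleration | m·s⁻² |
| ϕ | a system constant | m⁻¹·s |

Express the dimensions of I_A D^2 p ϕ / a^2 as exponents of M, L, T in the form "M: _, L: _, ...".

Collect each base-dimension exponent across the product:
  M: (0) + 2·(0) + (1) − 2·(0) + (0) = 1
  L: (4) + 2·(1) + (-1) − 2·(1) + (-1) = 2
  T: (0) + 2·(0) + (-2) − 2·(-2) + (1) = 3
So the dimensions are [M L² T³].

M: 1, L: 2, T: 3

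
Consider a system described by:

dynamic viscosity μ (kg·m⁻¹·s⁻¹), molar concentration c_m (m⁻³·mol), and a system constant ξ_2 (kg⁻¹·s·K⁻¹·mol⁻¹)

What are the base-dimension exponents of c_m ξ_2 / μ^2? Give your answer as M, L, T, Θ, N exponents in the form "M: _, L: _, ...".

M: -3, L: -1, T: 3, Θ: -1, N: 0

Collect each base-dimension exponent across the product:
  M: −2·(1) + (0) + (-1) = -3
  L: −2·(-1) + (-3) + (0) = -1
  T: −2·(-1) + (0) + (1) = 3
  Θ: −2·(0) + (0) + (-1) = -1
  N: −2·(0) + (1) + (-1) = 0
So the dimensions are [M⁻³ L⁻¹ T³ Θ⁻¹].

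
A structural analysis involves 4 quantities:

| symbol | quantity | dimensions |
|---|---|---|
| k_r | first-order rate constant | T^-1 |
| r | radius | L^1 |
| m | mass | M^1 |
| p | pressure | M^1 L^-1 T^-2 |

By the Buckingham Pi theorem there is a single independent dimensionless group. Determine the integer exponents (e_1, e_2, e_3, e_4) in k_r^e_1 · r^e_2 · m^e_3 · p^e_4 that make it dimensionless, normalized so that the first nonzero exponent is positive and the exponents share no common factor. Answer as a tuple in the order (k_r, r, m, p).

(2, -1, 1, -1)

M: e_1·(0) + e_2·(0) + e_3·(1) + e_4·(1) = 0
L: e_1·(0) + e_2·(1) + e_3·(0) + e_4·(-1) = 0
T: e_1·(-1) + e_2·(0) + e_3·(0) + e_4·(-2) = 0
Solving this homogeneous linear system for the smallest-integer solution (first nonzero entry positive) gives (2, -1, 1, -1).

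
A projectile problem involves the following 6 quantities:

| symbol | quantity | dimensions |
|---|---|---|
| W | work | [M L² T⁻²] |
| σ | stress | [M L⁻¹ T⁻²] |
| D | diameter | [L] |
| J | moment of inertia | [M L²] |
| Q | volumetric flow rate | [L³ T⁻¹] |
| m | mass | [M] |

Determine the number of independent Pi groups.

3

There are 6 variables and 3 base dimensions (M, L, T).
The dimension matrix has rank 3.
Independent dimensionless groups: 6 − 3 = 3.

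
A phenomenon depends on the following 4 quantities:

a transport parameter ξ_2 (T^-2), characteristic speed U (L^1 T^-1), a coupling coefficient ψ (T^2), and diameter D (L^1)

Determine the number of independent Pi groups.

There are 4 variables and 2 base dimensions (L, T).
The dimension matrix has rank 2.
Independent dimensionless groups: 4 − 2 = 2.

2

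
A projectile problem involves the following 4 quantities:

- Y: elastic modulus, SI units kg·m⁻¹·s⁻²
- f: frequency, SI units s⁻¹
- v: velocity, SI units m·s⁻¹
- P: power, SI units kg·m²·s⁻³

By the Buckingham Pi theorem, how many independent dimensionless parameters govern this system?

There are 4 variables and 3 base dimensions (M, L, T).
The dimension matrix has rank 3.
Independent dimensionless groups: 4 − 3 = 1.

1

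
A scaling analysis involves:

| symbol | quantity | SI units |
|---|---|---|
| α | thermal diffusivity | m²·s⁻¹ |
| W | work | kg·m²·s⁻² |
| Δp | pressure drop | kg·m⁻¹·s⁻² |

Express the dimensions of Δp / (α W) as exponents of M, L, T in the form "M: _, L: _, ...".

M: 0, L: -5, T: 1

Collect each base-dimension exponent across the product:
  M: −(0) − (1) + (1) = 0
  L: −(2) − (2) + (-1) = -5
  T: −(-1) − (-2) + (-2) = 1
So the dimensions are [L⁻⁵ T].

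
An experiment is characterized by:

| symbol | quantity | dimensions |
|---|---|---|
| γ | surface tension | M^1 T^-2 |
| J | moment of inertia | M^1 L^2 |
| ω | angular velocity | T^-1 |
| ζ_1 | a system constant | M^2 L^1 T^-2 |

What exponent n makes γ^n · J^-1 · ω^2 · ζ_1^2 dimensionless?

Balance the M exponent: (1)·n from γ, plus −(1) + 2·(0) + 2·(2) = 3 from the rest, must sum to zero.
n + 3 = 0, so n = -3.

-3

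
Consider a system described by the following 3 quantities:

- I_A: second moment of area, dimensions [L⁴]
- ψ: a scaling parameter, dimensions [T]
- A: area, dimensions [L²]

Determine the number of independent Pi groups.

1

There are 3 variables and 2 base dimensions (L, T).
The dimension matrix has rank 2.
Independent dimensionless groups: 3 − 2 = 1.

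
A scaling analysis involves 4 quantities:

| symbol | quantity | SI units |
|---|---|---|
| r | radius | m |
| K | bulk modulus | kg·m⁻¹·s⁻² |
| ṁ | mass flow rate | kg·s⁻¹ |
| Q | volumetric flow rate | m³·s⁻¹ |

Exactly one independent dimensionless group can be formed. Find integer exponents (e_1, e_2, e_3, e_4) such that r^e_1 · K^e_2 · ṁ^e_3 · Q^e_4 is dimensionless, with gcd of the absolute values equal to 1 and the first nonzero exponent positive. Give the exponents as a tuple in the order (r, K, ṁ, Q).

(4, 1, -1, -1)

M: e_1·(0) + e_2·(1) + e_3·(1) + e_4·(0) = 0
L: e_1·(1) + e_2·(-1) + e_3·(0) + e_4·(3) = 0
T: e_1·(0) + e_2·(-2) + e_3·(-1) + e_4·(-1) = 0
Solving this homogeneous linear system for the smallest-integer solution (first nonzero entry positive) gives (4, 1, -1, -1).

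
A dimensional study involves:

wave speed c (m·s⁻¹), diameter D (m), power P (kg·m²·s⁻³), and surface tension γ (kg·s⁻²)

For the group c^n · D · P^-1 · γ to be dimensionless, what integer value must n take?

1

Balance the L exponent: (1)·n from c, plus (1) − (2) + (0) = -1 from the rest, must sum to zero.
n − 1 = 0, so n = 1.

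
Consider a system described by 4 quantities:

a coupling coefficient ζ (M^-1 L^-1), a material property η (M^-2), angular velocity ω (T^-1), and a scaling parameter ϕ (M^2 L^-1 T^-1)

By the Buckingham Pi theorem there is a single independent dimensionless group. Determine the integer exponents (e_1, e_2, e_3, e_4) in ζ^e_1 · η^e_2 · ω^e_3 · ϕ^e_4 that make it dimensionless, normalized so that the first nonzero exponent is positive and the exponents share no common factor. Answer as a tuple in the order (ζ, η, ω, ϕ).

(2, -3, 2, -2)

M: e_1·(-1) + e_2·(-2) + e_3·(0) + e_4·(2) = 0
L: e_1·(-1) + e_2·(0) + e_3·(0) + e_4·(-1) = 0
T: e_1·(0) + e_2·(0) + e_3·(-1) + e_4·(-1) = 0
Solving this homogeneous linear system for the smallest-integer solution (first nonzero entry positive) gives (2, -3, 2, -2).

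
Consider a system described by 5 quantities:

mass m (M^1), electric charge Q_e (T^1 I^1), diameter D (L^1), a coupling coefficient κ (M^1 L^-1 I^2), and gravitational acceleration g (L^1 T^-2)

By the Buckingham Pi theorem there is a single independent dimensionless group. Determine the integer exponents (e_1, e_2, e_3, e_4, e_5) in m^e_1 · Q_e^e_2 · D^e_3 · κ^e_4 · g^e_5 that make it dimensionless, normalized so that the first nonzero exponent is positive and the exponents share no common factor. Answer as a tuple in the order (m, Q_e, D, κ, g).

(1, 2, -2, -1, 1)

M: e_1·(1) + e_2·(0) + e_3·(0) + e_4·(1) + e_5·(0) = 0
L: e_1·(0) + e_2·(0) + e_3·(1) + e_4·(-1) + e_5·(1) = 0
T: e_1·(0) + e_2·(1) + e_3·(0) + e_4·(0) + e_5·(-2) = 0
I: e_1·(0) + e_2·(1) + e_3·(0) + e_4·(2) + e_5·(0) = 0
Solving this homogeneous linear system for the smallest-integer solution (first nonzero entry positive) gives (1, 2, -2, -1, 1).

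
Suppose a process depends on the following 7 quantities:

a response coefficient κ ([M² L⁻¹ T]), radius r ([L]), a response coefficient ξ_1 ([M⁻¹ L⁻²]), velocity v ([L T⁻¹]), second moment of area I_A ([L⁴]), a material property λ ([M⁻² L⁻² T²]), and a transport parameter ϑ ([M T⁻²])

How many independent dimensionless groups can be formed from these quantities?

There are 7 variables and 3 base dimensions (M, L, T).
The dimension matrix has rank 3.
Independent dimensionless groups: 7 − 3 = 4.

4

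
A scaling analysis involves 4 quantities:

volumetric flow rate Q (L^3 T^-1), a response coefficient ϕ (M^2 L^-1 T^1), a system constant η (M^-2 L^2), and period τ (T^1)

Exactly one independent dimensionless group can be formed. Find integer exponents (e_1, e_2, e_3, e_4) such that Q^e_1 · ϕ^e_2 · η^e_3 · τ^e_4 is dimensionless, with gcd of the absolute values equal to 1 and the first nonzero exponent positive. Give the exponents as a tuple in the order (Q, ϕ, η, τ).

M: e_1·(0) + e_2·(2) + e_3·(-2) + e_4·(0) = 0
L: e_1·(3) + e_2·(-1) + e_3·(2) + e_4·(0) = 0
T: e_1·(-1) + e_2·(1) + e_3·(0) + e_4·(1) = 0
Solving this homogeneous linear system for the smallest-integer solution (first nonzero entry positive) gives (1, -3, -3, 4).

(1, -3, -3, 4)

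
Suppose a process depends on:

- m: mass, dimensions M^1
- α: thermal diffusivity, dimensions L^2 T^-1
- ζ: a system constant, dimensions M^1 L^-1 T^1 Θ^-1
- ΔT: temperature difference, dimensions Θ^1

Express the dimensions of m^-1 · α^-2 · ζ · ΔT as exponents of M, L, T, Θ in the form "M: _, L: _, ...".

Collect each base-dimension exponent across the product:
  M: −(1) − 2·(0) + (1) + (0) = 0
  L: −(0) − 2·(2) + (-1) + (0) = -5
  T: −(0) − 2·(-1) + (1) + (0) = 3
  Θ: −(0) − 2·(0) + (-1) + (1) = 0
So the dimensions are [L⁻⁵ T³].

M: 0, L: -5, T: 3, Θ: 0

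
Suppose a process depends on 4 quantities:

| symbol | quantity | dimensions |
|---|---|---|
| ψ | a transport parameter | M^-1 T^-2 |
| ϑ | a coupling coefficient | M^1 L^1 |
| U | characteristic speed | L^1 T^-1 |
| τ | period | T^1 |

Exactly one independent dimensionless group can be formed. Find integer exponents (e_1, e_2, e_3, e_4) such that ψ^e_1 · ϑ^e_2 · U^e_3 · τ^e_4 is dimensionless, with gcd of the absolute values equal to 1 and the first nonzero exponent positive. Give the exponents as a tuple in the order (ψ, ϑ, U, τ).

(1, 1, -1, 1)

M: e_1·(-1) + e_2·(1) + e_3·(0) + e_4·(0) = 0
L: e_1·(0) + e_2·(1) + e_3·(1) + e_4·(0) = 0
T: e_1·(-2) + e_2·(0) + e_3·(-1) + e_4·(1) = 0
Solving this homogeneous linear system for the smallest-integer solution (first nonzero entry positive) gives (1, 1, -1, 1).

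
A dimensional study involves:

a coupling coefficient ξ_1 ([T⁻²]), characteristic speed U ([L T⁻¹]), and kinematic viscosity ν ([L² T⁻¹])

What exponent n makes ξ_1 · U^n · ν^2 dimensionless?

Balance the L exponent: (1)·n from U, plus (0) + 2·(2) = 4 from the rest, must sum to zero.
n + 4 = 0, so n = -4.

-4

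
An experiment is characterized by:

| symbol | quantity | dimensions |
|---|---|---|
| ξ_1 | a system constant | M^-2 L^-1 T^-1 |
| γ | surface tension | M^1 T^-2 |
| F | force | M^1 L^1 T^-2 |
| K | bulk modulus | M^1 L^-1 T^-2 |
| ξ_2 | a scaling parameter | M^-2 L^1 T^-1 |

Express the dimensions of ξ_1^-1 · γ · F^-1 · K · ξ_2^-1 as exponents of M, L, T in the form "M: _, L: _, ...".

Collect each base-dimension exponent across the product:
  M: −(-2) + (1) − (1) + (1) − (-2) = 5
  L: −(-1) + (0) − (1) + (-1) − (1) = -2
  T: −(-1) + (-2) − (-2) + (-2) − (-1) = 0
So the dimensions are [M⁵ L⁻²].

M: 5, L: -2, T: 0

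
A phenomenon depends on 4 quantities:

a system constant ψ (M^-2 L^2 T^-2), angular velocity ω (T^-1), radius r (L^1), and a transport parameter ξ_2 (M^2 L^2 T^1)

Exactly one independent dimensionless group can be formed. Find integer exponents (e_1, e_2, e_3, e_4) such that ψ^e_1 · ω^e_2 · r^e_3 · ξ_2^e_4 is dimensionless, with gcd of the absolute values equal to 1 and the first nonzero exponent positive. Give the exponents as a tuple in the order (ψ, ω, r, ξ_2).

(1, -1, -4, 1)

M: e_1·(-2) + e_2·(0) + e_3·(0) + e_4·(2) = 0
L: e_1·(2) + e_2·(0) + e_3·(1) + e_4·(2) = 0
T: e_1·(-2) + e_2·(-1) + e_3·(0) + e_4·(1) = 0
Solving this homogeneous linear system for the smallest-integer solution (first nonzero entry positive) gives (1, -1, -4, 1).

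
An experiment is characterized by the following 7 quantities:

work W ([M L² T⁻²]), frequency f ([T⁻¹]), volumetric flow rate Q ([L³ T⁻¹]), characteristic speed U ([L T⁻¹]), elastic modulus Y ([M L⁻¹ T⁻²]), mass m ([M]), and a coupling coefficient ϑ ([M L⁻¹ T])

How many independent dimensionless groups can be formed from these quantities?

4

There are 7 variables and 3 base dimensions (M, L, T).
The dimension matrix has rank 3.
Independent dimensionless groups: 7 − 3 = 4.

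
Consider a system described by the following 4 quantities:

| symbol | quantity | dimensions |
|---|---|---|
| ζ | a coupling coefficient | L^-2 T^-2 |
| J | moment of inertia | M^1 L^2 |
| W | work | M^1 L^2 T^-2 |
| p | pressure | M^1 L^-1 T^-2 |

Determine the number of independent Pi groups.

There are 4 variables and 3 base dimensions (M, L, T).
The dimension matrix has rank 3.
Independent dimensionless groups: 4 − 3 = 1.

1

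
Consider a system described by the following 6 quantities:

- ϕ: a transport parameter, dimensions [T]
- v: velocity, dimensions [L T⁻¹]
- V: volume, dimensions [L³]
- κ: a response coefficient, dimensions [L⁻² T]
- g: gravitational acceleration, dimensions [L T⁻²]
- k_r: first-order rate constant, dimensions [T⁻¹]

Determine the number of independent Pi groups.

There are 6 variables and 2 base dimensions (L, T).
The dimension matrix has rank 2.
Independent dimensionless groups: 6 − 2 = 4.

4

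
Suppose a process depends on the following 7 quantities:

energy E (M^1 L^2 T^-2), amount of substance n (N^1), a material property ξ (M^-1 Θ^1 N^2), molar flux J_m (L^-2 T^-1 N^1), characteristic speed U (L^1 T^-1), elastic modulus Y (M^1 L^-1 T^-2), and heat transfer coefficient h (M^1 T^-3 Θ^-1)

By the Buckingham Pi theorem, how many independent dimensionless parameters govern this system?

There are 7 variables and 5 base dimensions (M, L, T, Θ, N).
The dimension matrix has rank 5.
Independent dimensionless groups: 7 − 5 = 2.

2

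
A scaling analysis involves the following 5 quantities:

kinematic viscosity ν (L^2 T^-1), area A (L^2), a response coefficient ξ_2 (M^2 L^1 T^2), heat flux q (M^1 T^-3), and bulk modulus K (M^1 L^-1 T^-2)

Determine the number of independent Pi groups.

2

There are 5 variables and 3 base dimensions (M, L, T).
The dimension matrix has rank 3.
Independent dimensionless groups: 5 − 3 = 2.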